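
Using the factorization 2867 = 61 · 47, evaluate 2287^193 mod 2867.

1020

Mod 61: 2287 ≡ 30; by Fermat, exponent reduces to 193 mod 60 = 13; 30^13 ≡ 44 (mod 61).
Mod 47: 2287 ≡ 31; by Fermat, exponent reduces to 193 mod 46 = 9; 31^9 ≡ 33 (mod 47).
Combine by CRT: x ≡ 44 (mod 61), x ≡ 33 (mod 47) ⇒ x ≡ 1020 (mod 2867).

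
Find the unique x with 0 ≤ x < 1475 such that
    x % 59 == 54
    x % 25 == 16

From x ≡ 54 (mod 59) write x = 54 + 59t. Substituting into x ≡ 16 (mod 25) gives 59t ≡ 12 (mod 25), and since 9⁻¹ ≡ 14 (mod 25), t ≡ 18. Hence x ≡ 54 + 59·18 = 1116 (mod 1475).

1116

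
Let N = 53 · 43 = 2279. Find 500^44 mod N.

Mod 53: 500 ≡ 23; 23^44 ≡ 1 (mod 53).
Mod 43: 500 ≡ 27; by Fermat, exponent reduces to 44 mod 42 = 2; 27^2 ≡ 41 (mod 43).
Combine by CRT: x ≡ 1 (mod 53), x ≡ 41 (mod 43) ⇒ x ≡ 213 (mod 2279).

213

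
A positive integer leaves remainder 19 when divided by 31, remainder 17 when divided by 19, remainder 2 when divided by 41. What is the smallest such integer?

11892

The moduli are pairwise coprime; N = 31·19·41 = 24149.
N/31 = 779; 779 ≡ 4 (mod 31); 4·8 ≡ 1, so inverse 8.
N/19 = 1271; 1271 ≡ 17 (mod 19); 17·9 ≡ 1, so inverse 9.
N/41 = 589; 589 ≡ 15 (mod 41); 15·11 ≡ 1, so inverse 11.
k ≡ 19·779·8 + 17·1271·9 + 2·589·11 = 325829.
325829 mod 24149 = 11892.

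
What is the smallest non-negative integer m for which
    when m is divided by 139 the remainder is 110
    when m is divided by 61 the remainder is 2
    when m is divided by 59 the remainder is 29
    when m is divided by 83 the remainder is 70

35791081

The moduli are pairwise coprime; N = 139·61·59·83 = 41521663.
N/139 = 298717; 298717 ≡ 6 (mod 139); 6·116 ≡ 1, so inverse 116.
N/61 = 680683; 680683 ≡ 45 (mod 61); 45·19 ≡ 1, so inverse 19.
N/59 = 703757; 703757 ≡ 5 (mod 59); 5·12 ≡ 1, so inverse 12.
N/83 = 500261; 500261 ≡ 20 (mod 83); 20·54 ≡ 1, so inverse 54.
m ≡ 110·298717·116 + 2·680683·19 + 29·703757·12 + 70·500261·54 = 5973388890.
5973388890 mod 41521663 = 35791081.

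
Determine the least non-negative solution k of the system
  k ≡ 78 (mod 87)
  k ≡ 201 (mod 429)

gcd(87, 429) = 3 and 3 | (201 − 78), so the pair is consistent; merging gives k ≡ 2775 (mod 12441), where 12441 = lcm(87, 429).
The solution is unique modulo lcm(87, 429) = 12441.

2775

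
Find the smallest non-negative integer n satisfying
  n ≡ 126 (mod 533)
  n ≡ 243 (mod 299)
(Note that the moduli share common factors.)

gcd(533, 299) = 13 and 13 | (243 − 126), so the pair is consistent; merging gives n ≡ 6522 (mod 12259), where 12259 = lcm(533, 299).
The solution is unique modulo lcm(533, 299) = 12259.

6522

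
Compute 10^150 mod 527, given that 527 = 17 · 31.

Mod 17: 10 ≡ 10; by Fermat, exponent reduces to 150 mod 16 = 6; 10^6 ≡ 9 (mod 17).
Mod 31: 10 ≡ 10; since 30 | 150, by Fermat 10^150 ≡ 1 (mod 31).
Combine by CRT: x ≡ 9 (mod 17), x ≡ 1 (mod 31) ⇒ x ≡ 94 (mod 527).

94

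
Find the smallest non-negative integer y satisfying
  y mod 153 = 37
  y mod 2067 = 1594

69805

gcd(153, 2067) = 3 and 3 | (1594 − 37), so the pair is consistent; merging gives y ≡ 69805 (mod 105417), where 105417 = lcm(153, 2067).
The solution is unique modulo lcm(153, 2067) = 105417.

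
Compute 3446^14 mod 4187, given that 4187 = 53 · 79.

Mod 53: 3446 ≡ 1; 1^14 ≡ 1 (mod 53).
Mod 79: 3446 ≡ 49; 49^14 ≡ 9 (mod 79).
Combine by CRT: x ≡ 1 (mod 53), x ≡ 9 (mod 79) ⇒ x ≡ 1273 (mod 4187).

1273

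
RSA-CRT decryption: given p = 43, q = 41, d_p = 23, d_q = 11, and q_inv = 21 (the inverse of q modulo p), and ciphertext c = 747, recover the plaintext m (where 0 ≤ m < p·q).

m₁ = c^(d_p) mod p: c ≡ 16 (mod 43), and 16^23 mod 43 = 41.
m₂ = c^(d_q) mod q: c ≡ 9 (mod 41), and 9^11 mod 41 = 32.
h = q_inv·(m₁ − m₂) mod p = 21·(41 − 32) mod 43 = 17.
m = m₂ + h·q = 32 + 17·41 = 729.

729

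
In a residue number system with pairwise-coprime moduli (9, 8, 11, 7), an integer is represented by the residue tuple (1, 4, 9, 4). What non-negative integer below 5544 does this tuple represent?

From x ≡ 1 (mod 9) write x = 1 + 9t. Substituting into x ≡ 4 (mod 8) gives 9t ≡ 3 (mod 8), and since 1⁻¹ ≡ 1 (mod 8), t ≡ 3. Hence x ≡ 1 + 9·3 = 28 (mod 72).
From x ≡ 28 (mod 72) write x = 28 + 72t. Substituting into x ≡ 9 (mod 11) gives 72t ≡ 3 (mod 11), and since 6⁻¹ ≡ 2 (mod 11), t ≡ 6. Hence x ≡ 28 + 72·6 = 460 (mod 792).
From x ≡ 460 (mod 792) write x = 460 + 792t. Substituting into x ≡ 4 (mod 7) gives 792t ≡ 6 (mod 7), and since 1⁻¹ ≡ 1 (mod 7), t ≡ 6. Hence x ≡ 460 + 792·6 = 5212 (mod 5544).

5212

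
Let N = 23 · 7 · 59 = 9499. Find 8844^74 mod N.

3320

Mod 23: 8844 ≡ 12; by Fermat, exponent reduces to 74 mod 22 = 8; 12^8 ≡ 8 (mod 23).
Mod 7: 8844 ≡ 3; by Fermat, exponent reduces to 74 mod 6 = 2; 3^2 ≡ 2 (mod 7).
Mod 59: 8844 ≡ 53; by Fermat, exponent reduces to 74 mod 58 = 16; 53^16 ≡ 16 (mod 59).
Combine by CRT: x ≡ 8 (mod 23), x ≡ 2 (mod 7), x ≡ 16 (mod 59) ⇒ x ≡ 3320 (mod 9499).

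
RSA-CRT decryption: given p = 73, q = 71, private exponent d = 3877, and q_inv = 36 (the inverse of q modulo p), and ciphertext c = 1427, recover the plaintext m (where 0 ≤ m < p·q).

4352

d_p = d mod (p−1) = 3877 mod 72 = 61; d_q = d mod (q−1) = 27.
m₁ = c^(d_p) mod p: c ≡ 40 (mod 73), and 40^61 mod 73 = 45.
m₂ = c^(d_q) mod q: c ≡ 7 (mod 71), and 7^27 mod 71 = 21.
h = q_inv·(m₁ − m₂) mod p = 36·(45 − 21) mod 73 = 61.
m = m₂ + h·q = 21 + 61·71 = 4352.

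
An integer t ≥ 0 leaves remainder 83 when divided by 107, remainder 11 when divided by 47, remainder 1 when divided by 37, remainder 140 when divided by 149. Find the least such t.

From t ≡ 83 (mod 107) write t = 83 + 107s. Substituting into t ≡ 11 (mod 47) gives 107s ≡ 22 (mod 47), and since 13⁻¹ ≡ 29 (mod 47), s ≡ 27. Hence t ≡ 83 + 107·27 = 2972 (mod 5029).
From t ≡ 2972 (mod 5029) write t = 2972 + 5029s. Substituting into t ≡ 1 (mod 37) gives 5029s ≡ 26 (mod 37), and since 34⁻¹ ≡ 12 (mod 37), s ≡ 16. Hence t ≡ 2972 + 5029·16 = 83436 (mod 186073).
From t ≡ 83436 (mod 186073) write t = 83436 + 186073s. Substituting into t ≡ 140 (mod 149) gives 186073s ≡ 144 (mod 149), and since 121⁻¹ ≡ 133 (mod 149), s ≡ 80. Hence t ≡ 83436 + 186073·80 = 14969276 (mod 27724877).

14969276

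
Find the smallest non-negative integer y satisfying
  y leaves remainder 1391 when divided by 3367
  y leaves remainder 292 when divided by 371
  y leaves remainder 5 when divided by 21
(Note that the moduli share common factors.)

92300

gcd(3367, 371) = 7 and 7 | (292 − 1391), so the pair is consistent; merging gives y ≡ 92300 (mod 178451), where 178451 = lcm(3367, 371).
gcd(178451, 21) = 7 and 7 | (5 − 92300), so the pair is consistent; merging gives y ≡ 92300 (mod 535353), where 535353 = lcm(178451, 21).
The solution is unique modulo lcm(3367, 371, 21) = 535353.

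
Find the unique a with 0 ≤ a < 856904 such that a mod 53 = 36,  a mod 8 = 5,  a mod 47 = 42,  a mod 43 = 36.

508253

From a ≡ 36 (mod 53) write a = 36 + 53t. Substituting into a ≡ 5 (mod 8) gives 53t ≡ 1 (mod 8), and since 5⁻¹ ≡ 5 (mod 8), t ≡ 5. Hence a ≡ 36 + 53·5 = 301 (mod 424).
From a ≡ 301 (mod 424) write a = 301 + 424t. Substituting into a ≡ 42 (mod 47) gives 424t ≡ 23 (mod 47), and since 1⁻¹ ≡ 1 (mod 47), t ≡ 23. Hence a ≡ 301 + 424·23 = 10053 (mod 19928).
From a ≡ 10053 (mod 19928) write a = 10053 + 19928t. Substituting into a ≡ 36 (mod 43) gives 19928t ≡ 2 (mod 43), and since 19⁻¹ ≡ 34 (mod 43), t ≡ 25. Hence a ≡ 10053 + 19928·25 = 508253 (mod 856904).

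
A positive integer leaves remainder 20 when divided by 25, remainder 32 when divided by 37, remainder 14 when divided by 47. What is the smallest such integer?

From m ≡ 20 (mod 25) write m = 20 + 25t. Substituting into m ≡ 32 (mod 37) gives 25t ≡ 12 (mod 37), and since 25⁻¹ ≡ 3 (mod 37), t ≡ 36. Hence m ≡ 20 + 25·36 = 920 (mod 925).
From m ≡ 920 (mod 925) write m = 920 + 925t. Substituting into m ≡ 14 (mod 47) gives 925t ≡ 34 (mod 47), and since 32⁻¹ ≡ 25 (mod 47), t ≡ 4. Hence m ≡ 920 + 925·4 = 4620 (mod 43475).

4620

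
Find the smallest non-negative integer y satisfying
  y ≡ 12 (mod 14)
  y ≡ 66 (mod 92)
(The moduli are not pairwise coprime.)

250

Combine the congruences pairwise.
gcd(14, 92) = 2 and 2 | (66 − 12), so the pair is consistent; merging gives y ≡ 250 (mod 644), where 644 = lcm(14, 92).
The solution is unique modulo lcm(14, 92) = 644.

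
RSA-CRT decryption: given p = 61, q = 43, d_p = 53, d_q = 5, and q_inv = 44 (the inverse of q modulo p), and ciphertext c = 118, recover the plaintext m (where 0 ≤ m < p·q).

1059

m₁ = c^(d_p) mod p: c ≡ 57 (mod 61), and 57^53 mod 61 = 22.
m₂ = c^(d_q) mod q: c ≡ 32 (mod 43), and 32^5 mod 43 = 27.
h = q_inv·(m₁ − m₂) mod p = 44·(22 − 27) mod 61 = 24.
m = m₂ + h·q = 27 + 24·43 = 1059.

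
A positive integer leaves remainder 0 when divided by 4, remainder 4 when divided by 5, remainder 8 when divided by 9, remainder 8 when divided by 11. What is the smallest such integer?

Combine the congruences pairwise.
From m ≡ 0 (mod 4) write m = 0 + 4t. Substituting into m ≡ 4 (mod 5) gives 4t ≡ 4 (mod 5), and since 4⁻¹ ≡ 4 (mod 5), t ≡ 1. Hence m ≡ 0 + 4·1 = 4 (mod 20).
From m ≡ 4 (mod 20) write m = 4 + 20t. Substituting into m ≡ 8 (mod 9) gives 20t ≡ 4 (mod 9), and since 2⁻¹ ≡ 5 (mod 9), t ≡ 2. Hence m ≡ 4 + 20·2 = 44 (mod 180).
From m ≡ 44 (mod 180) write m = 44 + 180t. Substituting into m ≡ 8 (mod 11) gives 180t ≡ 8 (mod 11), and since 4⁻¹ ≡ 3 (mod 11), t ≡ 2. Hence m ≡ 44 + 180·2 = 404 (mod 1980).

404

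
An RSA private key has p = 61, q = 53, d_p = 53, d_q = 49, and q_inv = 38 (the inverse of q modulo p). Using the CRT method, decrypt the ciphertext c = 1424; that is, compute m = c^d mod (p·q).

m₁ = c^(d_p) mod p: c ≡ 21 (mod 61), and 21^53 mod 61 = 29.
m₂ = c^(d_q) mod q: c ≡ 46 (mod 53), and 46^49 mod 53 = 36.
h = q_inv·(m₁ − m₂) mod p = 38·(29 − 36) mod 61 = 39.
m = m₂ + h·q = 36 + 39·53 = 2103.

2103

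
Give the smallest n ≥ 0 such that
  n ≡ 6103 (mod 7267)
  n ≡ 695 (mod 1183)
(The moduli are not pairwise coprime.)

gcd(7267, 1183) = 169 and 169 | (695 − 6103), so the pair is consistent; merging gives n ≡ 27904 (mod 50869), where 50869 = lcm(7267, 1183).
The solution is unique modulo lcm(7267, 1183) = 50869.

27904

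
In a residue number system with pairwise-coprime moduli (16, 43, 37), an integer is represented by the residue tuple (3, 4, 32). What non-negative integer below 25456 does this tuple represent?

19827

The moduli are pairwise coprime; N = 16·43·37 = 25456.
N/16 = 1591; 1591 ≡ 7 (mod 16); 7·7 ≡ 1, so inverse 7.
N/43 = 592; 592 ≡ 33 (mod 43); 33·30 ≡ 1, so inverse 30.
N/37 = 688; 688 ≡ 22 (mod 37); 22·32 ≡ 1, so inverse 32.
x ≡ 3·1591·7 + 4·592·30 + 32·688·32 = 808963.
808963 mod 25456 = 19827.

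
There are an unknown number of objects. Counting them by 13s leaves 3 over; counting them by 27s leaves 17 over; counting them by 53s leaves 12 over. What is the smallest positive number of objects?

12626

From N ≡ 3 (mod 13) write N = 3 + 13t. Substituting into N ≡ 17 (mod 27) gives 13t ≡ 14 (mod 27), and since 13⁻¹ ≡ 25 (mod 27), t ≡ 26. Hence N ≡ 3 + 13·26 = 341 (mod 351).
From N ≡ 341 (mod 351) write N = 341 + 351t. Substituting into N ≡ 12 (mod 53) gives 351t ≡ 42 (mod 53), and since 33⁻¹ ≡ 45 (mod 53), t ≡ 35. Hence N ≡ 341 + 351·35 = 12626 (mod 18603).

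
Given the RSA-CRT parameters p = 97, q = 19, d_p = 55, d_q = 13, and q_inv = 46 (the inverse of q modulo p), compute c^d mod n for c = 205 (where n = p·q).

m₁ = c^(d_p) mod p: c ≡ 11 (mod 97), and 11^55 mod 97 = 65.
m₂ = c^(d_q) mod q: c ≡ 15 (mod 19), and 15^13 mod 19 = 10.
h = q_inv·(m₁ − m₂) mod p = 46·(65 − 10) mod 97 = 8.
m = m₂ + h·q = 10 + 8·19 = 162.

162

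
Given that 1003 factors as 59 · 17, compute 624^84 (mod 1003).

761

Mod 59: 624 ≡ 34; by Fermat, exponent reduces to 84 mod 58 = 26; 34^26 ≡ 53 (mod 59).
Mod 17: 624 ≡ 12; by Fermat, exponent reduces to 84 mod 16 = 4; 12^4 ≡ 13 (mod 17).
Combine by CRT: x ≡ 53 (mod 59), x ≡ 13 (mod 17) ⇒ x ≡ 761 (mod 1003).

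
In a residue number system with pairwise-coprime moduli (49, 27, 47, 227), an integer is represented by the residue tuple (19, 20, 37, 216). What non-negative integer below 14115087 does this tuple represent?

11563823

The moduli are pairwise coprime; N = 49·27·47·227 = 14115087.
N/49 = 288063; 288063 ≡ 41 (mod 49); 41·6 ≡ 1, so inverse 6.
N/27 = 522781; 522781 ≡ 7 (mod 27); 7·4 ≡ 1, so inverse 4.
N/47 = 300321; 300321 ≡ 38 (mod 47); 38·26 ≡ 1, so inverse 26.
N/227 = 62181; 62181 ≡ 210 (mod 227); 210·40 ≡ 1, so inverse 40.
x ≡ 19·288063·6 + 20·522781·4 + 37·300321·26 + 216·62181·40 = 900814304.
900814304 mod 14115087 = 11563823.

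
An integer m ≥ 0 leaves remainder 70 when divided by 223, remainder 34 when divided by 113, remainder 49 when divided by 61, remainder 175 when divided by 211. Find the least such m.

113952624

The moduli are pairwise coprime; N = 223·113·61·211 = 324336329.
N/223 = 1454423; 1454423 ≡ 17 (mod 223); 17·105 ≡ 1, so inverse 105.
N/113 = 2870233; 2870233 ≡ 33 (mod 113); 33·24 ≡ 1, so inverse 24.
N/61 = 5316989; 5316989 ≡ 46 (mod 61); 46·4 ≡ 1, so inverse 4.
N/211 = 1537139; 1537139 ≡ 4 (mod 211); 4·53 ≡ 1, so inverse 53.
m ≡ 70·1454423·105 + 34·2870233·24 + 49·5316989·4 + 175·1537139·53 = 28331213247.
28331213247 mod 324336329 = 113952624.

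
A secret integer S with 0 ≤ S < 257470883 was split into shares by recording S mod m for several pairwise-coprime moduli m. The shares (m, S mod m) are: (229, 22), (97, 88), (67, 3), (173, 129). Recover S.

227561215

Combine the congruences pairwise.
From S ≡ 22 (mod 229) write S = 22 + 229t. Substituting into S ≡ 88 (mod 97) gives 229t ≡ 66 (mod 97), and since 35⁻¹ ≡ 61 (mod 97), t ≡ 49. Hence S ≡ 22 + 229·49 = 11243 (mod 22213).
From S ≡ 11243 (mod 22213) write S = 11243 + 22213t. Substituting into S ≡ 3 (mod 67) gives 22213t ≡ 16 (mod 67), and since 36⁻¹ ≡ 54 (mod 67), t ≡ 60. Hence S ≡ 11243 + 22213·60 = 1344023 (mod 1488271).
From S ≡ 1344023 (mod 1488271) write S = 1344023 + 1488271t. Substituting into S ≡ 129 (mod 173) gives 1488271t ≡ 143 (mod 173), and since 125⁻¹ ≡ 18 (mod 173), t ≡ 152. Hence S ≡ 1344023 + 1488271·152 = 227561215 (mod 257470883).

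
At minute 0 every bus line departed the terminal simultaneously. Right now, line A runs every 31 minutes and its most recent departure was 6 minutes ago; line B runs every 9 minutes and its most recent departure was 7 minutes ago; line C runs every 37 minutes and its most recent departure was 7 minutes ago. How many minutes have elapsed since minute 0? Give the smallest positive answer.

The moduli are pairwise coprime; N = 31·9·37 = 10323.
N/31 = 333; 333 ≡ 23 (mod 31); 23·27 ≡ 1, so inverse 27.
N/9 = 1147; 1147 ≡ 4 (mod 9); 4·7 ≡ 1, so inverse 7.
N/37 = 279; 279 ≡ 20 (mod 37); 20·13 ≡ 1, so inverse 13.
t ≡ 6·333·27 + 7·1147·7 + 7·279·13 = 135538.
135538 mod 10323 = 1339.

1339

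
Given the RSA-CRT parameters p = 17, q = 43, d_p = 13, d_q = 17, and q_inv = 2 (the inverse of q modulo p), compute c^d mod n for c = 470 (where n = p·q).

619

m₁ = c^(d_p) mod p: c ≡ 11 (mod 17), and 11^13 mod 17 = 7.
m₂ = c^(d_q) mod q: c ≡ 40 (mod 43), and 40^17 mod 43 = 17.
h = q_inv·(m₁ − m₂) mod p = 2·(7 − 17) mod 17 = 14.
m = m₂ + h·q = 17 + 14·43 = 619.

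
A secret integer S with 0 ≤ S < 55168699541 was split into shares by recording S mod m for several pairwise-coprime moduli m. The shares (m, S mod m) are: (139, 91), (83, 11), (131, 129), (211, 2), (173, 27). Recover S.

16773016250

The moduli are pairwise coprime; N = 139·83·131·211·173 = 55168699541.
N/139 = 396897119; 396897119 ≡ 133 (mod 139); 133·23 ≡ 1, so inverse 23.
N/83 = 664683127; 664683127 ≡ 37 (mod 83); 37·9 ≡ 1, so inverse 9.
N/131 = 421135111; 421135111 ≡ 110 (mod 131); 110·106 ≡ 1, so inverse 106.
N/211 = 261463031; 261463031 ≡ 60 (mod 211); 60·102 ≡ 1, so inverse 102.
N/173 = 318894217; 318894217 ≡ 30 (mod 173); 30·75 ≡ 1, so inverse 75.
S ≡ 91·396897119·23 + 11·664683127·9 + 129·421135111·106 + 2·261463031·102 + 27·318894217·75 = 7354210055203.
7354210055203 mod 55168699541 = 16773016250.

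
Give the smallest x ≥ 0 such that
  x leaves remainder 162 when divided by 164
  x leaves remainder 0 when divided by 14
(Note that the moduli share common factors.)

490

gcd(164, 14) = 2 and 2 | (0 − 162), so the pair is consistent; merging gives x ≡ 490 (mod 1148), where 1148 = lcm(164, 14).
The solution is unique modulo lcm(164, 14) = 1148.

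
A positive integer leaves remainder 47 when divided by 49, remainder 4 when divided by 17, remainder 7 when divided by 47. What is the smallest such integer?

The moduli are pairwise coprime; N = 49·17·47 = 39151.
N/49 = 799; 799 ≡ 15 (mod 49); 15·36 ≡ 1, so inverse 36.
N/17 = 2303; 2303 ≡ 8 (mod 17); 8·15 ≡ 1, so inverse 15.
N/47 = 833; 833 ≡ 34 (mod 47); 34·18 ≡ 1, so inverse 18.
a ≡ 47·799·36 + 4·2303·15 + 7·833·18 = 1595046.
1595046 mod 39151 = 29006.

29006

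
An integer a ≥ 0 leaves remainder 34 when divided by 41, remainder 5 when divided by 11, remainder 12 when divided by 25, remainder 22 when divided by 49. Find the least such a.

The moduli are pairwise coprime; N = 41·11·25·49 = 552475.
N/41 = 13475; 13475 ≡ 27 (mod 41); 27·38 ≡ 1, so inverse 38.
N/11 = 50225; 50225 ≡ 10 (mod 11); 10·10 ≡ 1, so inverse 10.
N/25 = 22099; 22099 ≡ 24 (mod 25); 24·24 ≡ 1, so inverse 24.
N/49 = 11275; 11275 ≡ 5 (mod 49); 5·10 ≡ 1, so inverse 10.
a ≡ 34·13475·38 + 5·50225·10 + 12·22099·24 + 22·11275·10 = 28765962.
28765962 mod 552475 = 37262.

37262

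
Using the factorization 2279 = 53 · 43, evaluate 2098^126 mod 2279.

Mod 53: 2098 ≡ 31; by Fermat, exponent reduces to 126 mod 52 = 22; 31^22 ≡ 40 (mod 53).
Mod 43: 2098 ≡ 34; since 42 | 126, by Fermat 34^126 ≡ 1 (mod 43).
Combine by CRT: x ≡ 40 (mod 53), x ≡ 1 (mod 43) ⇒ x ≡ 517 (mod 2279).

517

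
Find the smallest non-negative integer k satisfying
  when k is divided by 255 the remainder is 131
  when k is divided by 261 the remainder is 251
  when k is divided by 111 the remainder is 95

gcd(255, 261) = 3 and 3 | (251 − 131), so the pair is consistent; merging gives k ≡ 17216 (mod 22185), where 22185 = lcm(255, 261).
gcd(22185, 111) = 3 and 3 | (95 − 17216), so the pair is consistent; merging gives k ≡ 549656 (mod 820845), where 820845 = lcm(22185, 111).
The solution is unique modulo lcm(255, 261, 111) = 820845.

549656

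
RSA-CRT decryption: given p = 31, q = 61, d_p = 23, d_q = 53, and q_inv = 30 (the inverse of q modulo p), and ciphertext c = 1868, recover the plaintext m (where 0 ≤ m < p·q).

760

m₁ = c^(d_p) mod p: c ≡ 8 (mod 31), and 8^23 mod 31 = 16.
m₂ = c^(d_q) mod q: c ≡ 38 (mod 61), and 38^53 mod 61 = 28.
h = q_inv·(m₁ − m₂) mod p = 30·(16 − 28) mod 31 = 12.
m = m₂ + h·q = 28 + 12·61 = 760.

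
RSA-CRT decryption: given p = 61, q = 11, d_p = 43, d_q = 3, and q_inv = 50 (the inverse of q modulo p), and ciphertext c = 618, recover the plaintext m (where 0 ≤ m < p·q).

m₁ = c^(d_p) mod p: c ≡ 8 (mod 61), and 8^43 mod 61 = 24.
m₂ = c^(d_q) mod q: c ≡ 2 (mod 11), and 2^3 mod 11 = 8.
h = q_inv·(m₁ − m₂) mod p = 50·(24 − 8) mod 61 = 7.
m = m₂ + h·q = 8 + 7·11 = 85.

85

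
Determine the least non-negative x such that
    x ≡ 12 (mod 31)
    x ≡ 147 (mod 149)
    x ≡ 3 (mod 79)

Combine the congruences pairwise.
From x ≡ 12 (mod 31) write x = 12 + 31t. Substituting into x ≡ 147 (mod 149) gives 31t ≡ 135 (mod 149), and since 31⁻¹ ≡ 125 (mod 149), t ≡ 38. Hence x ≡ 12 + 31·38 = 1190 (mod 4619).
From x ≡ 1190 (mod 4619) write x = 1190 + 4619t. Substituting into x ≡ 3 (mod 79) gives 4619t ≡ 77 (mod 79), and since 37⁻¹ ≡ 47 (mod 79), t ≡ 64. Hence x ≡ 1190 + 4619·64 = 296806 (mod 364901).

296806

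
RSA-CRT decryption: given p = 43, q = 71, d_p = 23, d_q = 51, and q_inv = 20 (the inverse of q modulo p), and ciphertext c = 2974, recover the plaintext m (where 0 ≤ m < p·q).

m₁ = c^(d_p) mod p: c ≡ 7 (mod 43), and 7^23 mod 43 = 37.
m₂ = c^(d_q) mod q: c ≡ 63 (mod 71), and 63^51 mod 71 = 44.
h = q_inv·(m₁ − m₂) mod p = 20·(37 − 44) mod 43 = 32.
m = m₂ + h·q = 44 + 32·71 = 2316.

2316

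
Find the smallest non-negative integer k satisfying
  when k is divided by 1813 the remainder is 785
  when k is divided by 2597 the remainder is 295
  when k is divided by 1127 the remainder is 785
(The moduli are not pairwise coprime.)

gcd(1813, 2597) = 49 and 49 | (295 − 785), so the pair is consistent; merging gives k ≡ 85996 (mod 96089), where 96089 = lcm(1813, 2597).
gcd(96089, 1127) = 49 and 49 | (785 − 85996), so the pair is consistent; merging gives k ≡ 1335153 (mod 2210047), where 2210047 = lcm(96089, 1127).
The solution is unique modulo lcm(1813, 2597, 1127) = 2210047.

1335153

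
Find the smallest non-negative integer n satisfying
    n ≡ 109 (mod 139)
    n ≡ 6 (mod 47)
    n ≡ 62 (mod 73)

441712

From n ≡ 109 (mod 139) write n = 109 + 139t. Substituting into n ≡ 6 (mod 47) gives 139t ≡ 38 (mod 47), and since 45⁻¹ ≡ 23 (mod 47), t ≡ 28. Hence n ≡ 109 + 139·28 = 4001 (mod 6533).
From n ≡ 4001 (mod 6533) write n = 4001 + 6533t. Substituting into n ≡ 62 (mod 73) gives 6533t ≡ 3 (mod 73), and since 36⁻¹ ≡ 71 (mod 73), t ≡ 67. Hence n ≡ 4001 + 6533·67 = 441712 (mod 476909).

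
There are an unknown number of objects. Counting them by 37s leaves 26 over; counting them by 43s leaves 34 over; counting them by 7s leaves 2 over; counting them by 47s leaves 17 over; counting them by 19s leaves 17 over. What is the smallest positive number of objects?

4448943

The moduli are pairwise coprime; M = 37·43·7·47·19 = 9945341.
M/37 = 268793; 268793 ≡ 25 (mod 37); 25·3 ≡ 1, so inverse 3.
M/43 = 231287; 231287 ≡ 33 (mod 43); 33·30 ≡ 1, so inverse 30.
M/7 = 1420763; 1420763 ≡ 1 (mod 7), inverse 1.
M/47 = 211603; 211603 ≡ 9 (mod 47); 9·21 ≡ 1, so inverse 21.
M/19 = 523439; 523439 ≡ 8 (mod 19); 8·12 ≡ 1, so inverse 12.
N ≡ 26·268793·3 + 34·231287·30 + 2·1420763·1 + 17·211603·21 + 17·523439·12 = 442043947.
442043947 mod 9945341 = 4448943.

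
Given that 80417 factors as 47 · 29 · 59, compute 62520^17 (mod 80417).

35490

Mod 47: 62520 ≡ 10; 10^17 ≡ 5 (mod 47).
Mod 29: 62520 ≡ 25; 25^17 ≡ 23 (mod 29).
Mod 59: 62520 ≡ 39; 39^17 ≡ 31 (mod 59).
Combine by CRT: x ≡ 5 (mod 47), x ≡ 23 (mod 29), x ≡ 31 (mod 59) ⇒ x ≡ 35490 (mod 80417).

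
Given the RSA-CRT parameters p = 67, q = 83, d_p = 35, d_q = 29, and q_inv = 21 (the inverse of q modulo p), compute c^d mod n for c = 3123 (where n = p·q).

262

m₁ = c^(d_p) mod p: c ≡ 41 (mod 67), and 41^35 mod 67 = 61.
m₂ = c^(d_q) mod q: c ≡ 52 (mod 83), and 52^29 mod 83 = 13.
h = q_inv·(m₁ − m₂) mod p = 21·(61 − 13) mod 67 = 3.
m = m₂ + h·q = 13 + 3·83 = 262.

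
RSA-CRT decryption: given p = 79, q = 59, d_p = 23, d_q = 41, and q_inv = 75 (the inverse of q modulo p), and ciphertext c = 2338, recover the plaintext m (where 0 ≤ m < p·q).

m₁ = c^(d_p) mod p: c ≡ 47 (mod 79), and 47^23 mod 79 = 59.
m₂ = c^(d_q) mod q: c ≡ 37 (mod 59), and 37^41 mod 59 = 6.
h = q_inv·(m₁ − m₂) mod p = 75·(59 − 6) mod 79 = 25.
m = m₂ + h·q = 6 + 25·59 = 1481.

1481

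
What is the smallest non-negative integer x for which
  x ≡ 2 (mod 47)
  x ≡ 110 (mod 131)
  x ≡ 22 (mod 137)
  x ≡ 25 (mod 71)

From x ≡ 2 (mod 47) write x = 2 + 47t. Substituting into x ≡ 110 (mod 131) gives 47t ≡ 108 (mod 131), and since 47⁻¹ ≡ 92 (mod 131), t ≡ 111. Hence x ≡ 2 + 47·111 = 5219 (mod 6157).
From x ≡ 5219 (mod 6157) write x = 5219 + 6157t. Substituting into x ≡ 22 (mod 137) gives 6157t ≡ 9 (mod 137), and since 129⁻¹ ≡ 17 (mod 137), t ≡ 16. Hence x ≡ 5219 + 6157·16 = 103731 (mod 843509).
From x ≡ 103731 (mod 843509) write x = 103731 + 843509t. Substituting into x ≡ 25 (mod 71) gives 843509t ≡ 25 (mod 71), and since 29⁻¹ ≡ 49 (mod 71), t ≡ 18. Hence x ≡ 103731 + 843509·18 = 15286893 (mod 59889139).

15286893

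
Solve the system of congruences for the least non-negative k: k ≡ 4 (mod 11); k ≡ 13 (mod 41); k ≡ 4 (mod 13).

The moduli are pairwise coprime; N = 11·41·13 = 5863.
N/11 = 533; 533 ≡ 5 (mod 11); 5·9 ≡ 1, so inverse 9.
N/41 = 143; 143 ≡ 20 (mod 41); 20·39 ≡ 1, so inverse 39.
N/13 = 451; 451 ≡ 9 (mod 13); 9·3 ≡ 1, so inverse 3.
k ≡ 4·533·9 + 13·143·39 + 4·451·3 = 97101.
97101 mod 5863 = 3293.

3293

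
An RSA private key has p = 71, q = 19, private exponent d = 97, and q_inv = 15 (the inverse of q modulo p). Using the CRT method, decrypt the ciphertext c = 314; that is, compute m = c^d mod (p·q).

471

d_p = d mod (p−1) = 97 mod 70 = 27; d_q = d mod (q−1) = 7.
m₁ = c^(d_p) mod p: c ≡ 30 (mod 71), and 30^27 mod 71 = 45.
m₂ = c^(d_q) mod q: c ≡ 10 (mod 19), and 10^7 mod 19 = 15.
h = q_inv·(m₁ − m₂) mod p = 15·(45 − 15) mod 71 = 24.
m = m₂ + h·q = 15 + 24·19 = 471.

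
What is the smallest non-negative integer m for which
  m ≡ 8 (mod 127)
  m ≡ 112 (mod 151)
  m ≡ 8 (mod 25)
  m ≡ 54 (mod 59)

4397383

The moduli are pairwise coprime; N = 127·151·25·59 = 28286075.
N/127 = 222725; 222725 ≡ 94 (mod 127); 94·50 ≡ 1, so inverse 50.
N/151 = 187325; 187325 ≡ 85 (mod 151); 85·16 ≡ 1, so inverse 16.
N/25 = 1131443; 1131443 ≡ 18 (mod 25); 18·7 ≡ 1, so inverse 7.
N/59 = 479425; 479425 ≡ 50 (mod 59); 50·13 ≡ 1, so inverse 13.
m ≡ 8·222725·50 + 112·187325·16 + 8·1131443·7 + 54·479425·13 = 824693558.
824693558 mod 28286075 = 4397383.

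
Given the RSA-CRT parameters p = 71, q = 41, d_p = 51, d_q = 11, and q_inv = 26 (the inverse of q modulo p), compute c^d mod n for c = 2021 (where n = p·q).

m₁ = c^(d_p) mod p: c ≡ 33 (mod 71), and 33^51 mod 71 = 22.
m₂ = c^(d_q) mod q: c ≡ 12 (mod 41), and 12^11 mod 41 = 26.
h = q_inv·(m₁ − m₂) mod p = 26·(22 − 26) mod 71 = 38.
m = m₂ + h·q = 26 + 38·41 = 1584.

1584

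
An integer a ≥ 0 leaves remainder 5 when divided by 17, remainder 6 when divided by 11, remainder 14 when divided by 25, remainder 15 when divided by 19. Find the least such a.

65489

The moduli are pairwise coprime; N = 17·11·25·19 = 88825.
N/17 = 5225; 5225 ≡ 6 (mod 17); 6·3 ≡ 1, so inverse 3.
N/11 = 8075; 8075 ≡ 1 (mod 11), inverse 1.
N/25 = 3553; 3553 ≡ 3 (mod 25); 3·17 ≡ 1, so inverse 17.
N/19 = 4675; 4675 ≡ 1 (mod 19), inverse 1.
a ≡ 5·5225·3 + 6·8075·1 + 14·3553·17 + 15·4675·1 = 1042564.
1042564 mod 88825 = 65489.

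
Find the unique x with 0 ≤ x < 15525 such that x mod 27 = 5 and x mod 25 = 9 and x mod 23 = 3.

10859

From x ≡ 5 (mod 27) write x = 5 + 27t. Substituting into x ≡ 9 (mod 25) gives 27t ≡ 4 (mod 25), and since 2⁻¹ ≡ 13 (mod 25), t ≡ 2. Hence x ≡ 5 + 27·2 = 59 (mod 675).
From x ≡ 59 (mod 675) write x = 59 + 675t. Substituting into x ≡ 3 (mod 23) gives 675t ≡ 13 (mod 23), and since 8⁻¹ ≡ 3 (mod 23), t ≡ 16. Hence x ≡ 59 + 675·16 = 10859 (mod 15525).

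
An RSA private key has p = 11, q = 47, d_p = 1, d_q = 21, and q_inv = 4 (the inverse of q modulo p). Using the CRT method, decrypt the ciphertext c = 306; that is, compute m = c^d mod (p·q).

m₁ = c^(d_p) mod p: c ≡ 9 (mod 11), and 9^1 mod 11 = 9.
m₂ = c^(d_q) mod q: c ≡ 24 (mod 47), and 24^21 mod 47 = 4.
h = q_inv·(m₁ − m₂) mod p = 4·(9 − 4) mod 11 = 9.
m = m₂ + h·q = 4 + 9·47 = 427.

427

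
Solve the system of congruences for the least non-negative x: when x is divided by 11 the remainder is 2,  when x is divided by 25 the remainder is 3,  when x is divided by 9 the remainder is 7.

From x ≡ 2 (mod 11) write x = 2 + 11t. Substituting into x ≡ 3 (mod 25) gives 11t ≡ 1 (mod 25), and since 11⁻¹ ≡ 16 (mod 25), t ≡ 16. Hence x ≡ 2 + 11·16 = 178 (mod 275).
From x ≡ 178 (mod 275) write x = 178 + 275t. Substituting into x ≡ 7 (mod 9) gives 275t ≡ 0 (mod 9), and since 5⁻¹ ≡ 2 (mod 9), t ≡ 0. Hence x ≡ 178 + 275·0 = 178 (mod 2475).

178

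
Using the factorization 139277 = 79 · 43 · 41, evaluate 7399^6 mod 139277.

26056

Mod 79: 7399 ≡ 52; 52^6 ≡ 65 (mod 79).
Mod 43: 7399 ≡ 3; 3^6 ≡ 41 (mod 43).
Mod 41: 7399 ≡ 19; 19^6 ≡ 21 (mod 41).
Combine by CRT: x ≡ 65 (mod 79), x ≡ 41 (mod 43), x ≡ 21 (mod 41) ⇒ x ≡ 26056 (mod 139277).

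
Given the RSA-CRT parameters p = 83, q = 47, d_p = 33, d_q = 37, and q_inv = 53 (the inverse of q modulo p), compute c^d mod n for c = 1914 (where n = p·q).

m₁ = c^(d_p) mod p: c ≡ 5 (mod 83), and 5^33 mod 83 = 43.
m₂ = c^(d_q) mod q: c ≡ 34 (mod 47), and 34^37 mod 47 = 17.
h = q_inv·(m₁ − m₂) mod p = 53·(43 − 17) mod 83 = 50.
m = m₂ + h·q = 17 + 50·47 = 2367.

2367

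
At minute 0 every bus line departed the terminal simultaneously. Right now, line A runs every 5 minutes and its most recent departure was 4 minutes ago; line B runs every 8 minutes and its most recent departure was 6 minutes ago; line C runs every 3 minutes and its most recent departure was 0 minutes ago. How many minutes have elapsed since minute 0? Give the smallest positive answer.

54

From t ≡ 4 (mod 5) write t = 4 + 5s. Substituting into t ≡ 6 (mod 8) gives 5s ≡ 2 (mod 8), and since 5⁻¹ ≡ 5 (mod 8), s ≡ 2. Hence t ≡ 4 + 5·2 = 14 (mod 40).
From t ≡ 14 (mod 40) write t = 14 + 40s. Substituting into t ≡ 0 (mod 3) gives 40s ≡ 1 (mod 3), and since 1⁻¹ ≡ 1 (mod 3), s ≡ 1. Hence t ≡ 14 + 40·1 = 54 (mod 120).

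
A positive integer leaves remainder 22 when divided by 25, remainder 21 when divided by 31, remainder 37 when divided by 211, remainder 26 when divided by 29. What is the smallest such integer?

4496447

The moduli are pairwise coprime; N = 25·31·211·29 = 4742225.
N/25 = 189689; 189689 ≡ 14 (mod 25); 14·9 ≡ 1, so inverse 9.
N/31 = 152975; 152975 ≡ 21 (mod 31); 21·3 ≡ 1, so inverse 3.
N/211 = 22475; 22475 ≡ 109 (mod 211); 109·151 ≡ 1, so inverse 151.
N/29 = 163525; 163525 ≡ 23 (mod 29); 23·24 ≡ 1, so inverse 24.
t ≡ 22·189689·9 + 21·152975·3 + 37·22475·151 + 26·163525·24 = 274803272.
274803272 mod 4742225 = 4496447.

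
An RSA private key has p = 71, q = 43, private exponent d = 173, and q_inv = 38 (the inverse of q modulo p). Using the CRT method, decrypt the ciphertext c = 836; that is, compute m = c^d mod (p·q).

d_p = d mod (p−1) = 173 mod 70 = 33; d_q = d mod (q−1) = 5.
m₁ = c^(d_p) mod p: c ≡ 55 (mod 71), and 55^33 mod 71 = 33.
m₂ = c^(d_q) mod q: c ≡ 19 (mod 43), and 19^5 mod 43 = 30.
h = q_inv·(m₁ − m₂) mod p = 38·(33 − 30) mod 71 = 43.
m = m₂ + h·q = 30 + 43·43 = 1879.

1879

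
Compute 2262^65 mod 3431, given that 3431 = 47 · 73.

Mod 47: 2262 ≡ 6; by Fermat, exponent reduces to 65 mod 46 = 19; 6^19 ≡ 7 (mod 47).
Mod 73: 2262 ≡ 72; 72^65 ≡ 72 (mod 73).
Combine by CRT: x ≡ 7 (mod 47), x ≡ 72 (mod 73) ⇒ x ≡ 1605 (mod 3431).

1605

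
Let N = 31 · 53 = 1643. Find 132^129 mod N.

903

Mod 31: 132 ≡ 8; by Fermat, exponent reduces to 129 mod 30 = 9; 8^9 ≡ 4 (mod 31).
Mod 53: 132 ≡ 26; by Fermat, exponent reduces to 129 mod 52 = 25; 26^25 ≡ 2 (mod 53).
Combine by CRT: x ≡ 4 (mod 31), x ≡ 2 (mod 53) ⇒ x ≡ 903 (mod 1643).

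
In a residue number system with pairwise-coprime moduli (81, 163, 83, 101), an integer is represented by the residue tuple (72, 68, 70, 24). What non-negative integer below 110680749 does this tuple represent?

From x ≡ 72 (mod 81) write x = 72 + 81t. Substituting into x ≡ 68 (mod 163) gives 81t ≡ 159 (mod 163), and since 81⁻¹ ≡ 161 (mod 163), t ≡ 8. Hence x ≡ 72 + 81·8 = 720 (mod 13203).
From x ≡ 720 (mod 13203) write x = 720 + 13203t. Substituting into x ≡ 70 (mod 83) gives 13203t ≡ 14 (mod 83), and since 6⁻¹ ≡ 14 (mod 83), t ≡ 30. Hence x ≡ 720 + 13203·30 = 396810 (mod 1095849).
From x ≡ 396810 (mod 1095849) write x = 396810 + 1095849t. Substituting into x ≡ 24 (mod 101) gives 1095849t ≡ 43 (mod 101), and since 100⁻¹ ≡ 100 (mod 101), t ≡ 58. Hence x ≡ 396810 + 1095849·58 = 63956052 (mod 110680749).

63956052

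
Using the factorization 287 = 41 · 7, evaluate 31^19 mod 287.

45

Mod 41: 31 ≡ 31; 31^19 ≡ 4 (mod 41).
Mod 7: 31 ≡ 3; by Fermat, exponent reduces to 19 mod 6 = 1; 3^1 ≡ 3 (mod 7).
Combine by CRT: x ≡ 4 (mod 41), x ≡ 3 (mod 7) ⇒ x ≡ 45 (mod 287).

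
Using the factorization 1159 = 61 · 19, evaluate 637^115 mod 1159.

243

Mod 61: 637 ≡ 27; by Fermat, exponent reduces to 115 mod 60 = 55; 27^55 ≡ 60 (mod 61).
Mod 19: 637 ≡ 10; by Fermat, exponent reduces to 115 mod 18 = 7; 10^7 ≡ 15 (mod 19).
Combine by CRT: x ≡ 60 (mod 61), x ≡ 15 (mod 19) ⇒ x ≡ 243 (mod 1159).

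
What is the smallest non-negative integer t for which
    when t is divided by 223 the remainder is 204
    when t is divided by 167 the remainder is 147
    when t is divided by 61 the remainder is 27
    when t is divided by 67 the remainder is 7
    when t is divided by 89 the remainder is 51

4596655942

The moduli are pairwise coprime; N = 223·167·61·67·89 = 13546153063.
N/223 = 60745081; 60745081 ≡ 104 (mod 223); 104·208 ≡ 1, so inverse 208.
N/167 = 81114689; 81114689 ≡ 117 (mod 167); 117·10 ≡ 1, so inverse 10.
N/61 = 222068083; 222068083 ≡ 23 (mod 61); 23·8 ≡ 1, so inverse 8.
N/67 = 202181389; 202181389 ≡ 45 (mod 67); 45·3 ≡ 1, so inverse 3.
N/89 = 152203967; 152203967 ≡ 83 (mod 89); 83·74 ≡ 1, so inverse 74.
t ≡ 204·60745081·208 + 147·81114689·10 + 27·222068083·8 + 7·202181389·3 + 51·152203967·74 = 3323404156377.
3323404156377 mod 13546153063 = 4596655942.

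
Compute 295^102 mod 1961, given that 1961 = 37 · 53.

Mod 37: 295 ≡ 36; by Fermat, exponent reduces to 102 mod 36 = 30; 36^30 ≡ 1 (mod 37).
Mod 53: 295 ≡ 30; by Fermat, exponent reduces to 102 mod 52 = 50; 30^50 ≡ 52 (mod 53).
Combine by CRT: x ≡ 1 (mod 37), x ≡ 52 (mod 53) ⇒ x ≡ 741 (mod 1961).

741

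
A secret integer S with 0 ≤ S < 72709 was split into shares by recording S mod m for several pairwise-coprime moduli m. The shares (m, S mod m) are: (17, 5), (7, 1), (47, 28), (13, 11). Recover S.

The moduli are pairwise coprime; N = 17·7·47·13 = 72709.
N/17 = 4277; 4277 ≡ 10 (mod 17); 10·12 ≡ 1, so inverse 12.
N/7 = 10387; 10387 ≡ 6 (mod 7); 6·6 ≡ 1, so inverse 6.
N/47 = 1547; 1547 ≡ 43 (mod 47); 43·35 ≡ 1, so inverse 35.
N/13 = 5593; 5593 ≡ 3 (mod 13); 3·9 ≡ 1, so inverse 9.
S ≡ 5·4277·12 + 1·10387·6 + 28·1547·35 + 11·5593·9 = 2388709.
2388709 mod 72709 = 62021.

62021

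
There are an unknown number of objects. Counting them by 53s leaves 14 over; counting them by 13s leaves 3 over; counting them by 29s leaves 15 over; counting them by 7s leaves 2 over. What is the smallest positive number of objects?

90379

The moduli are pairwise coprime; M = 53·13·29·7 = 139867.
M/53 = 2639; 2639 ≡ 42 (mod 53); 42·24 ≡ 1, so inverse 24.
M/13 = 10759; 10759 ≡ 8 (mod 13); 8·5 ≡ 1, so inverse 5.
M/29 = 4823; 4823 ≡ 9 (mod 29); 9·13 ≡ 1, so inverse 13.
M/7 = 19981; 19981 ≡ 3 (mod 7); 3·5 ≡ 1, so inverse 5.
N ≡ 14·2639·24 + 3·10759·5 + 15·4823·13 + 2·19981·5 = 2188384.
2188384 mod 139867 = 90379.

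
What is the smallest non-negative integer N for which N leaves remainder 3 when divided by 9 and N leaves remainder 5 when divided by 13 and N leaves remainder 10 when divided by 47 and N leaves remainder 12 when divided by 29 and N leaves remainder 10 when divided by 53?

4212291

The moduli are pairwise coprime; M = 9·13·47·29·53 = 8451963.
M/9 = 939107; 939107 ≡ 2 (mod 9); 2·5 ≡ 1, so inverse 5.
M/13 = 650151; 650151 ≡ 8 (mod 13); 8·5 ≡ 1, so inverse 5.
M/47 = 179829; 179829 ≡ 7 (mod 47); 7·27 ≡ 1, so inverse 27.
M/29 = 291447; 291447 ≡ 26 (mod 29); 26·19 ≡ 1, so inverse 19.
M/53 = 159471; 159471 ≡ 47 (mod 53); 47·44 ≡ 1, so inverse 44.
N ≡ 3·939107·5 + 5·650151·5 + 10·179829·27 + 12·291447·19 + 10·159471·44 = 215511366.
215511366 mod 8451963 = 4212291.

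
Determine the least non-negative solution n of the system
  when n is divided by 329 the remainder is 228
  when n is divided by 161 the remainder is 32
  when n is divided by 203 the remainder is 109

Combine the congruences pairwise.
gcd(329, 161) = 7 and 7 | (32 − 228), so the pair is consistent; merging gives n ≡ 6150 (mod 7567), where 7567 = lcm(329, 161).
gcd(7567, 203) = 7 and 7 | (109 − 6150), so the pair is consistent; merging gives n ≡ 149923 (mod 219443), where 219443 = lcm(7567, 203).
The solution is unique modulo lcm(329, 161, 203) = 219443.

149923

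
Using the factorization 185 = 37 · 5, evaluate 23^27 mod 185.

Mod 37: 23 ≡ 23; 23^27 ≡ 31 (mod 37).
Mod 5: 23 ≡ 3; by Fermat, exponent reduces to 27 mod 4 = 3; 3^3 ≡ 2 (mod 5).
Combine by CRT: x ≡ 31 (mod 37), x ≡ 2 (mod 5) ⇒ x ≡ 142 (mod 185).

142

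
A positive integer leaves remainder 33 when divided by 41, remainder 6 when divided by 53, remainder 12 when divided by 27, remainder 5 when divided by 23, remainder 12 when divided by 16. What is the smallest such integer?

Combine the congruences pairwise.
From x ≡ 33 (mod 41) write x = 33 + 41t. Substituting into x ≡ 6 (mod 53) gives 41t ≡ 26 (mod 53), and since 41⁻¹ ≡ 22 (mod 53), t ≡ 42. Hence x ≡ 33 + 41·42 = 1755 (mod 2173).
From x ≡ 1755 (mod 2173) write x = 1755 + 2173t. Substituting into x ≡ 12 (mod 27) gives 2173t ≡ 12 (mod 27), and since 13⁻¹ ≡ 25 (mod 27), t ≡ 3. Hence x ≡ 1755 + 2173·3 = 8274 (mod 58671).
From x ≡ 8274 (mod 58671) write x = 8274 + 58671t. Substituting into x ≡ 5 (mod 23) gives 58671t ≡ 11 (mod 23), and since 21⁻¹ ≡ 11 (mod 23), t ≡ 6. Hence x ≡ 8274 + 58671·6 = 360300 (mod 1349433).
From x ≡ 360300 (mod 1349433) write x = 360300 + 1349433t. Substituting into x ≡ 12 (mod 16) gives 1349433t ≡ 0 (mod 16), and since 9⁻¹ ≡ 9 (mod 16), t ≡ 0. Hence x ≡ 360300 + 1349433·0 = 360300 (mod 21590928).

360300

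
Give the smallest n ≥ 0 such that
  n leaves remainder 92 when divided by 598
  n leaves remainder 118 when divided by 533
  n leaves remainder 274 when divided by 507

211186

Combine the congruences pairwise.
gcd(598, 533) = 13 and 13 | (118 − 92), so the pair is consistent; merging gives n ≡ 15042 (mod 24518), where 24518 = lcm(598, 533).
gcd(24518, 507) = 13 and 13 | (274 − 15042), so the pair is consistent; merging gives n ≡ 211186 (mod 956202), where 956202 = lcm(24518, 507).
The solution is unique modulo lcm(598, 533, 507) = 956202.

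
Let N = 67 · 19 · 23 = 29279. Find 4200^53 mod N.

21319

Mod 67: 4200 ≡ 46; 46^53 ≡ 13 (mod 67).
Mod 19: 4200 ≡ 1; by Fermat, exponent reduces to 53 mod 18 = 17; 1^17 ≡ 1 (mod 19).
Mod 23: 4200 ≡ 14; by Fermat, exponent reduces to 53 mod 22 = 9; 14^9 ≡ 21 (mod 23).
Combine by CRT: x ≡ 13 (mod 67), x ≡ 1 (mod 19), x ≡ 21 (mod 23) ⇒ x ≡ 21319 (mod 29279).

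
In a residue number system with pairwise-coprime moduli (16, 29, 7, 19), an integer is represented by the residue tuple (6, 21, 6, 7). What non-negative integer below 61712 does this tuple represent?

The moduli are pairwise coprime; N = 16·29·7·19 = 61712.
N/16 = 3857; 3857 ≡ 1 (mod 16), inverse 1.
N/29 = 2128; 2128 ≡ 11 (mod 29); 11·8 ≡ 1, so inverse 8.
N/7 = 8816; 8816 ≡ 3 (mod 7); 3·5 ≡ 1, so inverse 5.
N/19 = 3248; 3248 ≡ 18 (mod 19); 18·18 ≡ 1, so inverse 18.
x ≡ 6·3857·1 + 21·2128·8 + 6·8816·5 + 7·3248·18 = 1054374.
1054374 mod 61712 = 5270.

5270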